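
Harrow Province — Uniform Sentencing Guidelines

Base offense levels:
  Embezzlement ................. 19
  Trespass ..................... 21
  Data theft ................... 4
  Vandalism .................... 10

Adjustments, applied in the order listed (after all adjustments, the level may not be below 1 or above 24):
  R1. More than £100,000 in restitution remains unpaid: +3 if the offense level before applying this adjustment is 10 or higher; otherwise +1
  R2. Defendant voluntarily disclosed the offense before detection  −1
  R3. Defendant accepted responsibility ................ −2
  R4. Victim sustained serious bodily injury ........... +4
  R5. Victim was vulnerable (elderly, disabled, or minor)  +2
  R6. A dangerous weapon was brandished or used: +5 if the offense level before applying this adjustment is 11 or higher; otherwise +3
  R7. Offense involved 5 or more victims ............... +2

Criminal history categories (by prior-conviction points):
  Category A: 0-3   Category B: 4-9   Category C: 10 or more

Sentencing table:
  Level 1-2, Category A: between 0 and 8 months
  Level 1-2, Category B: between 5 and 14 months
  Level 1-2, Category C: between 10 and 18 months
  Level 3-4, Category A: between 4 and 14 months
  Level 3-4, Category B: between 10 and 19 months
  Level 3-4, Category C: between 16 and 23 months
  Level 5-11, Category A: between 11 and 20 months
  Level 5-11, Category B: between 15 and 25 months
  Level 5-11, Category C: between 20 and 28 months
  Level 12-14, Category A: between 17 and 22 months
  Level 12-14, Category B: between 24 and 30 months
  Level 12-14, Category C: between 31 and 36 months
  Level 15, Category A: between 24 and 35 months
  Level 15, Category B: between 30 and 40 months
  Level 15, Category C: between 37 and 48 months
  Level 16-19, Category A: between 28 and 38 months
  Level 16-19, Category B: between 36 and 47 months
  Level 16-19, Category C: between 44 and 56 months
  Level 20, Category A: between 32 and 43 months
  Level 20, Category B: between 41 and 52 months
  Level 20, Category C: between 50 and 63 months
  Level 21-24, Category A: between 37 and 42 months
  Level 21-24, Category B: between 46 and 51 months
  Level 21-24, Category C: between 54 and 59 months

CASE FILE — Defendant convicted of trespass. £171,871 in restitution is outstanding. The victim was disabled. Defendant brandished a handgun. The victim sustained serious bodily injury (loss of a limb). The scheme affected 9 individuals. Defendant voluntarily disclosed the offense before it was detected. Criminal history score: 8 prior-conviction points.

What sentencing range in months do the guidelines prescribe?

46-51 months

Base offense level for trespass: 21.
R1 applies (level before this adjustment is 21 ≥ 10, so +3): 21 + 3 = 24.
R2 applies: 24 − 1 = 23.
R4 applies: 23 + 4 = 27.
R5 applies: 27 + 2 = 29.
R6 applies (level before this adjustment is 29 ≥ 11, so +5): 29 + 5 = 34.
R7 applies: 34 + 2 = 36.
Level 36 exceeds the maximum of 24; capped at 24.
Final offense level: 24.
Criminal history: 8 prior points → Category B (4-9).
Level 24 falls in the 21-24 band.
Grid: Level 21-24 × Category B = 46-51 months.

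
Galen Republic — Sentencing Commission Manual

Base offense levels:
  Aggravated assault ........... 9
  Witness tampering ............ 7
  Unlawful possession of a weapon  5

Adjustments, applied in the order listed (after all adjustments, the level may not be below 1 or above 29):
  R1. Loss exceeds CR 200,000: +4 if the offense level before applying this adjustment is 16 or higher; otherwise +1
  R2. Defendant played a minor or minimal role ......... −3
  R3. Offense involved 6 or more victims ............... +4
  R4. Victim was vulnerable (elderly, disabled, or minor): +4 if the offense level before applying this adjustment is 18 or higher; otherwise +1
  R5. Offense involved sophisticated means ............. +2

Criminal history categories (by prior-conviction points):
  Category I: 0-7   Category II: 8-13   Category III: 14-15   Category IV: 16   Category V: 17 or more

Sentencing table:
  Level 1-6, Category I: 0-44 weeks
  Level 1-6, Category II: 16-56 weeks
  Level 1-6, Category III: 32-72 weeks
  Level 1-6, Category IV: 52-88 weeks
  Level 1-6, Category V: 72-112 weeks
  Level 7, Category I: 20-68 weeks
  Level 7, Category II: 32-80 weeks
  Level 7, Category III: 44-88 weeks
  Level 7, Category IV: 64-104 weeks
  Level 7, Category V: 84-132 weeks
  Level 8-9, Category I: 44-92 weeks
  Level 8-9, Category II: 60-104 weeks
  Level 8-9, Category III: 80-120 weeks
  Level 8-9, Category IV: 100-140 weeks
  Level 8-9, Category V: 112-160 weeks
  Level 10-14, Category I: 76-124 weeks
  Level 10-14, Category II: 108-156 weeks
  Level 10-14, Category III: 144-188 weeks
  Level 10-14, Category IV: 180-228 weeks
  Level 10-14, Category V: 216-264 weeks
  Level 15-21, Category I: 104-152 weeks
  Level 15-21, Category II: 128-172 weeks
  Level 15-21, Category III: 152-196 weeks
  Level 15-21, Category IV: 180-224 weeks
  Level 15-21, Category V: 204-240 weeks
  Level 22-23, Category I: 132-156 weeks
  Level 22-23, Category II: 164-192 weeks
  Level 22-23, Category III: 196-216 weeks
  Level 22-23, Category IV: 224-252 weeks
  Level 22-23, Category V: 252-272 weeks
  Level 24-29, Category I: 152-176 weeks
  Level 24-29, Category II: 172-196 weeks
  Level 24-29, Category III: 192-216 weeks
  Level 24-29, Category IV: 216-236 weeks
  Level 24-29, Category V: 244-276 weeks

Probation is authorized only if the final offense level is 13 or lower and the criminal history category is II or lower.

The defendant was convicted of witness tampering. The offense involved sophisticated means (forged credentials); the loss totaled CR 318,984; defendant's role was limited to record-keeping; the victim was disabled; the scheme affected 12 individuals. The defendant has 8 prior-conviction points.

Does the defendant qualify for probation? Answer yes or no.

Base offense level for witness tampering: 7.
R1 applies (level before this adjustment is 7 < 16, so +1): 7 + 1 = 8.
R2 applies: 8 − 3 = 5.
R3 applies: 5 + 4 = 9.
R4 applies (level before this adjustment is 9 < 18, so +1): 9 + 1 = 10.
R5 applies: 10 + 2 = 12.
Final offense level: 12.
Criminal history: 8 prior points → Category II (8-13).
Level 12 falls in the 10-14 band.
Grid: Level 10-14 × Category II = 108-156 weeks.
Probation check: level 12 ≤ 13 and category II ≤ II → eligible.

Yes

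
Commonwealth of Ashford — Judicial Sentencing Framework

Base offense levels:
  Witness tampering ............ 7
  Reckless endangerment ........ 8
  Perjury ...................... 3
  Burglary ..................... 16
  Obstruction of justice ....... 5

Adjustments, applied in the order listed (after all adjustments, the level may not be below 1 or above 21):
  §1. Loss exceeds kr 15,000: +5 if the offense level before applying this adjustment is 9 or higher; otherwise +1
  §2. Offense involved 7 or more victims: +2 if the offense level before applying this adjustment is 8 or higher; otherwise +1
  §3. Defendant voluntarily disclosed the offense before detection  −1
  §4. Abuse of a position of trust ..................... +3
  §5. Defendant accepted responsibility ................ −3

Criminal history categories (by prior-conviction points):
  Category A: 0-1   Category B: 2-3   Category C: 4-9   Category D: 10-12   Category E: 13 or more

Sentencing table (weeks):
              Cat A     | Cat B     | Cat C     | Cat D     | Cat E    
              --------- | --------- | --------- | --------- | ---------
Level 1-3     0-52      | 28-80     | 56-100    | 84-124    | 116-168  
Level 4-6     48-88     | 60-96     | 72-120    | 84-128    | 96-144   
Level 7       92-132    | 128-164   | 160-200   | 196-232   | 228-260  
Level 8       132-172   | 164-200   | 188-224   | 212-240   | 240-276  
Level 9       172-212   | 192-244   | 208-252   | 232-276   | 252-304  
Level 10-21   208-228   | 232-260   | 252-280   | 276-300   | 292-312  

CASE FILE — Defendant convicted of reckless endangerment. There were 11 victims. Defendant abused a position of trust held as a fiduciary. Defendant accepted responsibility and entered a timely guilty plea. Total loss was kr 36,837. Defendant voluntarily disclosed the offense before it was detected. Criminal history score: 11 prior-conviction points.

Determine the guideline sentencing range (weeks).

276-300 weeks

Base offense level for reckless endangerment: 8.
§1 applies (level before this adjustment is 8 < 9, so +1): 8 + 1 = 9.
§2 applies (level before this adjustment is 9 ≥ 8, so +2): 9 + 2 = 11.
§3 applies: 11 − 1 = 10.
§4 applies: 10 + 3 = 13.
§5 applies: 13 − 3 = 10.
Final offense level: 10.
Criminal history: 11 prior points → Category D (10-12).
Level 10 falls in the 10-21 band.
Grid: Level 10-21 × Category D = 276-300 weeks.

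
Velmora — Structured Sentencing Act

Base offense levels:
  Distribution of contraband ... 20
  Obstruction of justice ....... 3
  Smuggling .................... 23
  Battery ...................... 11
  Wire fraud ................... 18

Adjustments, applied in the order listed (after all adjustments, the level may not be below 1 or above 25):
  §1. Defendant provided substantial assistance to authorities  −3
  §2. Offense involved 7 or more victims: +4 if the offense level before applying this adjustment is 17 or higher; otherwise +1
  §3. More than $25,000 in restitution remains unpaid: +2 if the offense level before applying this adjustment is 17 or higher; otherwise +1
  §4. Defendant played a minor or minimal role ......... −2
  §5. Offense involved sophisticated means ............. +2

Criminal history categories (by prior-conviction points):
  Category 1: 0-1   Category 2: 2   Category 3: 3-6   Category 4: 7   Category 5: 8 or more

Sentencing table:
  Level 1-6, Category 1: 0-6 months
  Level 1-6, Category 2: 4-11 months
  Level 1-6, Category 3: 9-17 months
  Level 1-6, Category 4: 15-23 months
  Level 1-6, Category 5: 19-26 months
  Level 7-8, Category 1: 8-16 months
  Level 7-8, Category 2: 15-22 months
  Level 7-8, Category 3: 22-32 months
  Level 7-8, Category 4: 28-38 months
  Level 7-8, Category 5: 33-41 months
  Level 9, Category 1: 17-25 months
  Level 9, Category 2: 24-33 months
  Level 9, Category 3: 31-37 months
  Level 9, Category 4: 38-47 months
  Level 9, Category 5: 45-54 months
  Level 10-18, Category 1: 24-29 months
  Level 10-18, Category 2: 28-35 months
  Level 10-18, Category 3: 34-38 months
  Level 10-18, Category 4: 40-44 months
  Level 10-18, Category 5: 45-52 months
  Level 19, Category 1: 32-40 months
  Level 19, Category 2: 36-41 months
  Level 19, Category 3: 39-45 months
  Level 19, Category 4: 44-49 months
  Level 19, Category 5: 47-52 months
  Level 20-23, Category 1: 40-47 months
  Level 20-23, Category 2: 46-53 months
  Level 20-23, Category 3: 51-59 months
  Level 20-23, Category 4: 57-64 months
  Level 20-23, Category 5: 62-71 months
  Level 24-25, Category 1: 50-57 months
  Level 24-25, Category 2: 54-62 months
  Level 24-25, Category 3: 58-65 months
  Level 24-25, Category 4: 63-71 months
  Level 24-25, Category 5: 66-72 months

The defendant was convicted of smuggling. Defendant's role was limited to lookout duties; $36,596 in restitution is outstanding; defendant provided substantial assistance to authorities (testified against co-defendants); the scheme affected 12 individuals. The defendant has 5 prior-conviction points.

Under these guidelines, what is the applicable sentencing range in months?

58-65 months

Base offense level for smuggling: 23.
§1 applies: 23 − 3 = 20.
§2 applies (level before this adjustment is 20 ≥ 17, so +4): 20 + 4 = 24.
§3 applies (level before this adjustment is 24 ≥ 17, so +2): 24 + 2 = 26.
§4 applies: 26 − 2 = 24.
Final offense level: 24.
Criminal history: 5 prior points → Category 3 (3-6).
Level 24 falls in the 24-25 band.
Grid: Level 24-25 × Category 3 = 58-65 months.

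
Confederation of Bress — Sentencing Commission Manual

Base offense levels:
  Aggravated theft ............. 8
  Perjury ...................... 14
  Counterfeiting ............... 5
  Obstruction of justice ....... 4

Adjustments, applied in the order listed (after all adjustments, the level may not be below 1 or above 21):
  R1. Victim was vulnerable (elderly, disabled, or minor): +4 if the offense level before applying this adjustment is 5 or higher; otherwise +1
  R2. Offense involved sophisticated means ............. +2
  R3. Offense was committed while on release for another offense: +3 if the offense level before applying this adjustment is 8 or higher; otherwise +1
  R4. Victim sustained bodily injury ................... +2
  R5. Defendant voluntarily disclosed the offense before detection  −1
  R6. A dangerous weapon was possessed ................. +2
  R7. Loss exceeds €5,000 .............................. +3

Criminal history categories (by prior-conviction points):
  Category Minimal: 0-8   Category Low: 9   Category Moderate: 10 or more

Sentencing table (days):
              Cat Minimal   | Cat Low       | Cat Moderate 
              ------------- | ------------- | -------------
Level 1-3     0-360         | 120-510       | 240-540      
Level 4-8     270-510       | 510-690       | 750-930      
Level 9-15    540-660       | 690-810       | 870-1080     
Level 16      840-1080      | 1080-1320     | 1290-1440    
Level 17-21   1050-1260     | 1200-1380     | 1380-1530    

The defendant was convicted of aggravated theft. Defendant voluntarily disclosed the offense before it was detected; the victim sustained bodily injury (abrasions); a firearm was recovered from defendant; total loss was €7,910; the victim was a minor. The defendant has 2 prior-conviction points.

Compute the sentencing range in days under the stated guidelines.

Base offense level for aggravated theft: 8.
R1 applies (level before this adjustment is 8 ≥ 5, so +4): 8 + 4 = 12.
R2 does not apply.
R4 applies: 12 + 2 = 14.
R5 applies: 14 − 1 = 13.
R6 applies: 13 + 2 = 15.
R7 applies: 15 + 3 = 18.
Final offense level: 18.
Criminal history: 2 prior points → Category Minimal (0-8).
Level 18 falls in the 17-21 band.
Grid: Level 17-21 × Category Minimal = 1050-1260 days.

1050-1260 days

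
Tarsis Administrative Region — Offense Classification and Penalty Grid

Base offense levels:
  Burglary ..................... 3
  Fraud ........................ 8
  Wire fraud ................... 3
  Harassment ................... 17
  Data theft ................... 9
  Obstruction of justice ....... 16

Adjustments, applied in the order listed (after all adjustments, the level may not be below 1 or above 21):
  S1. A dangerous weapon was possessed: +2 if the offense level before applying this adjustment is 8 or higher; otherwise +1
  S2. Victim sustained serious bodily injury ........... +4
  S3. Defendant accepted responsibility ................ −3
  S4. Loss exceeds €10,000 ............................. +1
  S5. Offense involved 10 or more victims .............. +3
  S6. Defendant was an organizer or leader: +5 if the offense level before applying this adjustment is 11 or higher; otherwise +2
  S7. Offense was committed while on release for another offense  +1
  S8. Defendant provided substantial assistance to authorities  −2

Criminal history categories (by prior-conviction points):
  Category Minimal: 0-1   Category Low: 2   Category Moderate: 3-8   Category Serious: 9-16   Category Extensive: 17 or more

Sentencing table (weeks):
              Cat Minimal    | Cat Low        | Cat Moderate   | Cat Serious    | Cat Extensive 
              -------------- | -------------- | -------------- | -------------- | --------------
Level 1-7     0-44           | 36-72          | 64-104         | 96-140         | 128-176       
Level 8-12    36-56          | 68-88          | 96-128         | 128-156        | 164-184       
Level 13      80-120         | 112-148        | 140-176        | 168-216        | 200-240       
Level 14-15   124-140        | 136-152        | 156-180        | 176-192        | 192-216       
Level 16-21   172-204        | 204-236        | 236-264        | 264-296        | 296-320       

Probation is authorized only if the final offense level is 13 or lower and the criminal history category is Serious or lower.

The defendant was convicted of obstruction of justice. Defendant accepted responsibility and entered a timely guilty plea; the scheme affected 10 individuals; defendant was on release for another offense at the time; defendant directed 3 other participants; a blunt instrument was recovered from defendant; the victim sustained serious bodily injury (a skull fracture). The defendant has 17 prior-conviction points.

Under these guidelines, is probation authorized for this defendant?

Base offense level for obstruction of justice: 16.
S1 applies (level before this adjustment is 16 ≥ 8, so +2): 16 + 2 = 18.
S2 applies: 18 + 4 = 22.
S3 applies: 22 − 3 = 19.
S5 applies: 19 + 3 = 22.
S6 applies (level before this adjustment is 22 ≥ 11, so +5): 22 + 5 = 27.
S7 applies: 27 + 1 = 28.
Level 28 exceeds the maximum of 21; capped at 21.
Final offense level: 21.
Criminal history: 17 prior points → Category Extensive (17+).
Level 21 falls in the 16-21 band.
Grid: Level 16-21 × Category Extensive = 296-320 weeks.
Probation check: level 21 > 13 and category Extensive > Serious → not eligible.

No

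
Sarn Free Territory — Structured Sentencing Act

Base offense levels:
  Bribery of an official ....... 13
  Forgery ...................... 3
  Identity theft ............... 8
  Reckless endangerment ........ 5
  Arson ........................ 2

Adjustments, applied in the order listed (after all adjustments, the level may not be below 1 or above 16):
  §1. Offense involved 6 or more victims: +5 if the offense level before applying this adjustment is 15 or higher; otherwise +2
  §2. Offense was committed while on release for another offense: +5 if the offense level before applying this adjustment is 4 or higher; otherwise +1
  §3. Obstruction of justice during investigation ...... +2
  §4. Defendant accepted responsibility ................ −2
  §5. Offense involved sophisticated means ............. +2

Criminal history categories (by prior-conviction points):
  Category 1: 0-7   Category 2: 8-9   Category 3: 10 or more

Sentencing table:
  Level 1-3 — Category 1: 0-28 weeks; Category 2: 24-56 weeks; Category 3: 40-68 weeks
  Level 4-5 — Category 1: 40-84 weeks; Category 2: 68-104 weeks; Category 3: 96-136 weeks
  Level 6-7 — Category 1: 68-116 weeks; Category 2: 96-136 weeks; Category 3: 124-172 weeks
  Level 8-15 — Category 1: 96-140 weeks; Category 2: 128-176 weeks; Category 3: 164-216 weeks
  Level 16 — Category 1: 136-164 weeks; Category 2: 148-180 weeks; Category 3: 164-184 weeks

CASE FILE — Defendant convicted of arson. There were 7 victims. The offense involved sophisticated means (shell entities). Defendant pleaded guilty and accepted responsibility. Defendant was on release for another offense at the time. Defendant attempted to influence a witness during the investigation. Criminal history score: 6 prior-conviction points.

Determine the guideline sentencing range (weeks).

Base offense level for arson: 2.
§1 applies (level before this adjustment is 2 < 15, so +2): 2 + 2 = 4.
§2 applies (level before this adjustment is 4 ≥ 4, so +5): 4 + 5 = 9.
§3 applies: 9 + 2 = 11.
§4 applies: 11 − 2 = 9.
§5 applies: 9 + 2 = 11.
Final offense level: 11.
Criminal history: 6 prior points → Category 1 (0-7).
Level 11 falls in the 8-15 band.
Grid: Level 8-15 × Category 1 = 96-140 weeks.

96-140 weeks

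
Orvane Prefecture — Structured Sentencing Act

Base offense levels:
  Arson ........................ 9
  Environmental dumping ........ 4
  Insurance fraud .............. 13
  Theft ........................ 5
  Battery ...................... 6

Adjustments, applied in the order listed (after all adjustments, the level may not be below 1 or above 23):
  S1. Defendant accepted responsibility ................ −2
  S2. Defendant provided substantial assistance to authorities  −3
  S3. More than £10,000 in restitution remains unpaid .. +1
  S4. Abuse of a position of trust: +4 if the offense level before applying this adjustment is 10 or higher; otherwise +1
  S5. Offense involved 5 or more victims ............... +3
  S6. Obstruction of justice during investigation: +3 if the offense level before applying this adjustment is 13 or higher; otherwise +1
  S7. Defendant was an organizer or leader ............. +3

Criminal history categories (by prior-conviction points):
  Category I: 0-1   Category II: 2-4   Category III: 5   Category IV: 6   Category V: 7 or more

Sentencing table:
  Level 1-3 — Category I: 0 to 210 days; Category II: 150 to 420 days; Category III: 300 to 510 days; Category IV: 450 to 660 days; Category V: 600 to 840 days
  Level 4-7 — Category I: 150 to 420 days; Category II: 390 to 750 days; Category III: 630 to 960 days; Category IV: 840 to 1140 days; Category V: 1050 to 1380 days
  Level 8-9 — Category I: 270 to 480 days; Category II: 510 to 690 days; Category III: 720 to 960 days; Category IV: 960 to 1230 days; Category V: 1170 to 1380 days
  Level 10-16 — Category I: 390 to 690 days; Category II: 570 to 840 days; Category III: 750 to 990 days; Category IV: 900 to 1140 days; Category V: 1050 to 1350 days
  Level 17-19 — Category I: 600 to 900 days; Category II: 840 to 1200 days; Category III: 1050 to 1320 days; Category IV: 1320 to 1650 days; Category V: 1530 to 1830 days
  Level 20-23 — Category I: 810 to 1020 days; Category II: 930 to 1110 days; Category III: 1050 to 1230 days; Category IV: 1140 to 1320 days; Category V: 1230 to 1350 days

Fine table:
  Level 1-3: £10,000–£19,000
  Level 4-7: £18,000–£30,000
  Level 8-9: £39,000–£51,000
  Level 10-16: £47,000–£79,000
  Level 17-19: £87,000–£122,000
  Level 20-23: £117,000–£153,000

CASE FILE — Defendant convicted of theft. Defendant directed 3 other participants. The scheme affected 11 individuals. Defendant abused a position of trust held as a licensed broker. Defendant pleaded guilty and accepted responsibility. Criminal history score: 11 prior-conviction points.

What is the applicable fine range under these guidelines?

£47,000–£79,000

Base offense level for theft: 5.
S1 applies: 5 − 2 = 3.
S2 does not apply.
S3 does not apply.
S4 applies (level before this adjustment is 3 < 10, so +1): 3 + 1 = 4.
S5 applies: 4 + 3 = 7.
S7 applies: 7 + 3 = 10.
Final offense level: 10.
Level 10 falls in the 10-16 band.
Fine table: Level 10-16 → £47,000–£79,000.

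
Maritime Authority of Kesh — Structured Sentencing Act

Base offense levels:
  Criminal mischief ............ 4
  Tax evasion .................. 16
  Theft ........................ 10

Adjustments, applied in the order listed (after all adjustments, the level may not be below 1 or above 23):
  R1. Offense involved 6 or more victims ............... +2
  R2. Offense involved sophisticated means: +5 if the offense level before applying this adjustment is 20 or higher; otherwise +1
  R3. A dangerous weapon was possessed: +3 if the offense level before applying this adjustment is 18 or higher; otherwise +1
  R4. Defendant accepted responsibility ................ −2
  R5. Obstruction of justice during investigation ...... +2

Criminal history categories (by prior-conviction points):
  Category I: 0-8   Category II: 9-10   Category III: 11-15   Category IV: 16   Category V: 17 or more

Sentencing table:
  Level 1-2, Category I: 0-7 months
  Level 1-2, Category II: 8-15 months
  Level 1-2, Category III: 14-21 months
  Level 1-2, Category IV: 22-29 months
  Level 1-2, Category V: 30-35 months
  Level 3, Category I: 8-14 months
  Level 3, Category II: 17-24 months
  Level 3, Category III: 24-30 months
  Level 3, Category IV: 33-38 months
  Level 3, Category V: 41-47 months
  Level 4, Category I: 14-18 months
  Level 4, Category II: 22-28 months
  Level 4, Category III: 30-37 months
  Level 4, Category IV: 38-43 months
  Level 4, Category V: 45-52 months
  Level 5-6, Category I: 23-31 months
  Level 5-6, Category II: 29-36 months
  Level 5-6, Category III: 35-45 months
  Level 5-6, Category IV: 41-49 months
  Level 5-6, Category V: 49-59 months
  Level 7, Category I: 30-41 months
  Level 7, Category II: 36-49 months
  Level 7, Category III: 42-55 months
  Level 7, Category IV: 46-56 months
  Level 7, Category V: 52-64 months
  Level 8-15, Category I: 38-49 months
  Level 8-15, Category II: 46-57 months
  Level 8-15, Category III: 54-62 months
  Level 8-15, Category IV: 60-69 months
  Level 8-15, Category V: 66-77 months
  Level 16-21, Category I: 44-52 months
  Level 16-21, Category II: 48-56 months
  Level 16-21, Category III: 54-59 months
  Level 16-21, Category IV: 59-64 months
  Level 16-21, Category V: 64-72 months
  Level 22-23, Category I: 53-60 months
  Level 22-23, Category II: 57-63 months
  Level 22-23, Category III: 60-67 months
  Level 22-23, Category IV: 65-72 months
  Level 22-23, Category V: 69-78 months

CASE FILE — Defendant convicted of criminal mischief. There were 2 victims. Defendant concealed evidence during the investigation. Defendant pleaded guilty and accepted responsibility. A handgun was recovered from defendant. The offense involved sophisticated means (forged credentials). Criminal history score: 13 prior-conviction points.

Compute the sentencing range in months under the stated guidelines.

Base offense level for criminal mischief: 4.
R1 does not apply.
R2 applies (level before this adjustment is 4 < 20, so +1): 4 + 1 = 5.
R3 applies (level before this adjustment is 5 < 18, so +1): 5 + 1 = 6.
R4 applies: 6 − 2 = 4.
R5 applies: 4 + 2 = 6.
Final offense level: 6.
Criminal history: 13 prior points → Category III (11-15).
Level 6 falls in the 5-6 band.
Grid: Level 5-6 × Category III = 35-45 months.

35-45 months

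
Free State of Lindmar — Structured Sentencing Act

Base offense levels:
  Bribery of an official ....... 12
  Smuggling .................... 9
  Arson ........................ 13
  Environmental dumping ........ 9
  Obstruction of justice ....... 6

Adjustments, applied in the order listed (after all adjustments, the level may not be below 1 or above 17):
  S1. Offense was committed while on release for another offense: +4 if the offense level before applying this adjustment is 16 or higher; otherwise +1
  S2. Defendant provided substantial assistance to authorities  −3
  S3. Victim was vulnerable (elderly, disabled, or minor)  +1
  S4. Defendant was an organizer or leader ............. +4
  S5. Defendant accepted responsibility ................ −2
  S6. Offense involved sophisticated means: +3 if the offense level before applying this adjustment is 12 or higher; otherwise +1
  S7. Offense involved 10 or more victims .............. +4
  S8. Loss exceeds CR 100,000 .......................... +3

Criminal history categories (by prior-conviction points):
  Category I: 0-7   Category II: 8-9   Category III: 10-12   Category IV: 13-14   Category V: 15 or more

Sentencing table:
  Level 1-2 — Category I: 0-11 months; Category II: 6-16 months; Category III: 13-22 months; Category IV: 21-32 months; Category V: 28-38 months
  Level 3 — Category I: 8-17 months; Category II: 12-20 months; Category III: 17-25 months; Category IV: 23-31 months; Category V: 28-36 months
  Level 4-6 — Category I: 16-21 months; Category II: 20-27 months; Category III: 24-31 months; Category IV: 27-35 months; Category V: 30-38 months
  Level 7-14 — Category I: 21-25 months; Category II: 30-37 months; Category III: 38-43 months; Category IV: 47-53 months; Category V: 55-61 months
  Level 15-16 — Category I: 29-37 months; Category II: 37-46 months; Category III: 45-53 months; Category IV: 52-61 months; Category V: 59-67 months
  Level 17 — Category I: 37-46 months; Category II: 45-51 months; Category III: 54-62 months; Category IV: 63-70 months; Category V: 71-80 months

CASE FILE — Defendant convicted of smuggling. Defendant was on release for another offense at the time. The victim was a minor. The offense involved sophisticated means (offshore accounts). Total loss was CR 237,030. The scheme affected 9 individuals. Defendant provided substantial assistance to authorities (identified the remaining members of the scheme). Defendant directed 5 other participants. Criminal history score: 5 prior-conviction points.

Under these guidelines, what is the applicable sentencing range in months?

37-46 months

Base offense level for smuggling: 9.
S1 applies (level before this adjustment is 9 < 16, so +1): 9 + 1 = 10.
S2 applies: 10 − 3 = 7.
S3 applies: 7 + 1 = 8.
S4 applies: 8 + 4 = 12.
S6 applies (level before this adjustment is 12 ≥ 12, so +3): 12 + 3 = 15.
S7 does not apply.
S8 applies: 15 + 3 = 18.
Level 18 exceeds the maximum of 17; capped at 17.
Final offense level: 17.
Criminal history: 5 prior points → Category I (0-7).
Level 17 falls in the 17 band.
Grid: Level 17 × Category I = 37-46 months.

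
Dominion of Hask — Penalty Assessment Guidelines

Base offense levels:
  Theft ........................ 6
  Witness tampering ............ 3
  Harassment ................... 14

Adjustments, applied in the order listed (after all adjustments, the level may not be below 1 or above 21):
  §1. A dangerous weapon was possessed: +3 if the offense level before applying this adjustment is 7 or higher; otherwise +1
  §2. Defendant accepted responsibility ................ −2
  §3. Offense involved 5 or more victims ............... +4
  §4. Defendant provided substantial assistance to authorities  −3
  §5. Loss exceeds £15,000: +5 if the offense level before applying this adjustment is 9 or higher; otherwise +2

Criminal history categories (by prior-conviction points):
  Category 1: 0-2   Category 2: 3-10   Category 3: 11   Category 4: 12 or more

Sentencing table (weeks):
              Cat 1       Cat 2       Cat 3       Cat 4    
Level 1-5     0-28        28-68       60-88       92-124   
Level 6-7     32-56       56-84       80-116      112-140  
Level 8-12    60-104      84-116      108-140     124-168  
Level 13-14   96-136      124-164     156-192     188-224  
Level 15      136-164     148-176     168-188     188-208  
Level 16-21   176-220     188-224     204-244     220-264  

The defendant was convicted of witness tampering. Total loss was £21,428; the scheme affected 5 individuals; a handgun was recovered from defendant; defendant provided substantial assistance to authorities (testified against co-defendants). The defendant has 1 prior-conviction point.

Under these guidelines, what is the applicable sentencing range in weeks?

32-56 weeks

Base offense level for witness tampering: 3.
§1 applies (level before this adjustment is 3 < 7, so +1): 3 + 1 = 4.
§2 does not apply.
§3 applies: 4 + 4 = 8.
§4 applies: 8 − 3 = 5.
§5 applies (level before this adjustment is 5 < 9, so +2): 5 + 2 = 7.
Final offense level: 7.
Criminal history: 1 prior point → Category 1 (0-2).
Level 7 falls in the 6-7 band.
Grid: Level 6-7 × Category 1 = 32-56 weeks.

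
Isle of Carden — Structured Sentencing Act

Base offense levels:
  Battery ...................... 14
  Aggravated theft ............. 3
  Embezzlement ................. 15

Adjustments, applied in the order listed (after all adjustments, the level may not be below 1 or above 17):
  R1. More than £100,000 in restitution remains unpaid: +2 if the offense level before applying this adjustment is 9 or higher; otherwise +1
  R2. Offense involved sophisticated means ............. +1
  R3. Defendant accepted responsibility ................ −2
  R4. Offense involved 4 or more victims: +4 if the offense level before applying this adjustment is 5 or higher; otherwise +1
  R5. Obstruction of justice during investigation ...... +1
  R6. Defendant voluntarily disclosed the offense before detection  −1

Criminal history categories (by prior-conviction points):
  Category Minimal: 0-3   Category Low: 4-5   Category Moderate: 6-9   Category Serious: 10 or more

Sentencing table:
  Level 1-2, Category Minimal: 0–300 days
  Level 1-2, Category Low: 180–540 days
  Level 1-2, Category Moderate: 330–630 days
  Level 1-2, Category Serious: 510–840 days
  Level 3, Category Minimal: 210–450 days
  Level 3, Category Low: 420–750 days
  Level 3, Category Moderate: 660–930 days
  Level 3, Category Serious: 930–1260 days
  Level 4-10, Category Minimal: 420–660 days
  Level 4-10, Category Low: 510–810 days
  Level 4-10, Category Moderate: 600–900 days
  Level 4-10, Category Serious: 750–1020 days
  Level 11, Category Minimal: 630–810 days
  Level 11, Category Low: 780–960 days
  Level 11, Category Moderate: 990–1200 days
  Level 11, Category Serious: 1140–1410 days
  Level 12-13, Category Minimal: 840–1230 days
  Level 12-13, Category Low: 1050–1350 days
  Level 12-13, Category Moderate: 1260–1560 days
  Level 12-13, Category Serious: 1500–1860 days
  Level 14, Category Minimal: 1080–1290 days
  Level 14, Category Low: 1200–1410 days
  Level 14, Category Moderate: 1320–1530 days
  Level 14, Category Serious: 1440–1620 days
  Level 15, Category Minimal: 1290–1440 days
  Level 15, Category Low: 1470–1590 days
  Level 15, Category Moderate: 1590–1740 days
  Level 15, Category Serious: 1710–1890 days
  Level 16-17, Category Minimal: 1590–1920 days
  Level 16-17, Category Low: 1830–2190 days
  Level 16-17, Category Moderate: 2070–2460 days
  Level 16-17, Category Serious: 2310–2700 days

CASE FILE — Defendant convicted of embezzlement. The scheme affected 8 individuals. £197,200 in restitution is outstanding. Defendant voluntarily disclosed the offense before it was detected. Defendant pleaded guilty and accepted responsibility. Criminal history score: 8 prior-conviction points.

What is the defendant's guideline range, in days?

2070-2460 days

Base offense level for embezzlement: 15.
R1 applies (level before this adjustment is 15 ≥ 9, so +2): 15 + 2 = 17.
R3 applies: 17 − 2 = 15.
R4 applies (level before this adjustment is 15 ≥ 5, so +4): 15 + 4 = 19.
R6 applies: 19 − 1 = 18.
Level 18 exceeds the maximum of 17; capped at 17.
Final offense level: 17.
Criminal history: 8 prior points → Category Moderate (6-9).
Level 17 falls in the 16-17 band.
Grid: Level 16-17 × Category Moderate = 2070-2460 days.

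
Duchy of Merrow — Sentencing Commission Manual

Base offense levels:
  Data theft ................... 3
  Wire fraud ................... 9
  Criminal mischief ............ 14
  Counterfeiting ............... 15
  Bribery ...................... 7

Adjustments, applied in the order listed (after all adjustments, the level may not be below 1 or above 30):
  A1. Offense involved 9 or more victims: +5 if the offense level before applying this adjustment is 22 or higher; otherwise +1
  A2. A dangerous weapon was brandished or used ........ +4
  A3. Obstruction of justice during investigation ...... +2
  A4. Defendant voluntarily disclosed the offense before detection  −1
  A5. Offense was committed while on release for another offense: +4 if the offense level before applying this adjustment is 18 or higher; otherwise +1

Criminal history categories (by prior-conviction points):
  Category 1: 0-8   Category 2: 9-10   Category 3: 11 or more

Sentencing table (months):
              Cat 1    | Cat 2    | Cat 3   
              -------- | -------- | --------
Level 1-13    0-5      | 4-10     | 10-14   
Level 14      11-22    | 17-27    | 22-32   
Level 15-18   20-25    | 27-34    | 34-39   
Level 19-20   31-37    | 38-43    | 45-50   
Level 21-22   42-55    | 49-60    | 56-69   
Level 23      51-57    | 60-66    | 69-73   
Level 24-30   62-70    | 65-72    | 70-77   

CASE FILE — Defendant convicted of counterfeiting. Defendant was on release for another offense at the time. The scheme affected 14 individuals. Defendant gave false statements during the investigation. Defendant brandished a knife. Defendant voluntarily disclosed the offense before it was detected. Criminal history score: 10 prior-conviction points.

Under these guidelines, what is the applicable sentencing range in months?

Base offense level for counterfeiting: 15.
A1 applies (level before this adjustment is 15 < 22, so +1): 15 + 1 = 16.
A2 applies: 16 + 4 = 20.
A3 applies: 20 + 2 = 22.
A4 applies: 22 − 1 = 21.
A5 applies (level before this adjustment is 21 ≥ 18, so +4): 21 + 4 = 25.
Final offense level: 25.
Criminal history: 10 prior points → Category 2 (9-10).
Level 25 falls in the 24-30 band.
Grid: Level 24-30 × Category 2 = 65-72 months.

65-72 months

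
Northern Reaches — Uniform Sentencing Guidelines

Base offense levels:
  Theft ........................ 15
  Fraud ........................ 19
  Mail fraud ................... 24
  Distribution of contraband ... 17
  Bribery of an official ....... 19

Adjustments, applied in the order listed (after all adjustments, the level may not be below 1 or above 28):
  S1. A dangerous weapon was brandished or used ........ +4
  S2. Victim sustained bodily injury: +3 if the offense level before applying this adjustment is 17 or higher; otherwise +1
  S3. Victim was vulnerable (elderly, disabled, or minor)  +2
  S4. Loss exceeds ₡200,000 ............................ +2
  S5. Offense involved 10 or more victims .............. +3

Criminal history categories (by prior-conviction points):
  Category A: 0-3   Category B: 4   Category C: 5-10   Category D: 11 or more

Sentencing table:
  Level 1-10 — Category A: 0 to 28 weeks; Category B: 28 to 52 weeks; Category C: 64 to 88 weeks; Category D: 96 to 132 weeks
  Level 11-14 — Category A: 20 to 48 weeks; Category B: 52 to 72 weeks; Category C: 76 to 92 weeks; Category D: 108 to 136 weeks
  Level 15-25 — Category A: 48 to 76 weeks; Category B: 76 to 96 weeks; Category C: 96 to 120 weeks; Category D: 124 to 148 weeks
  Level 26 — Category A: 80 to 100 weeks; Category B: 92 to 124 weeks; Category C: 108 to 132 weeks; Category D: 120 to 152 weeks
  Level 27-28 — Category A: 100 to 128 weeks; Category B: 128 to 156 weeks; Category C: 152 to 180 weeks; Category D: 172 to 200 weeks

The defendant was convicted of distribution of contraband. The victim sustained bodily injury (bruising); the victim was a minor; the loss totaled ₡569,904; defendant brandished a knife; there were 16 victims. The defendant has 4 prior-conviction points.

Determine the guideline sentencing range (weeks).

Base offense level for distribution of contraband: 17.
S1 applies: 17 + 4 = 21.
S2 applies (level before this adjustment is 21 ≥ 17, so +3): 21 + 3 = 24.
S3 applies: 24 + 2 = 26.
S4 applies: 26 + 2 = 28.
S5 applies: 28 + 3 = 31.
Level 31 exceeds the maximum of 28; capped at 28.
Final offense level: 28.
Criminal history: 4 prior points → Category B (4).
Level 28 falls in the 27-28 band.
Grid: Level 27-28 × Category B = 128-156 weeks.

128-156 weeks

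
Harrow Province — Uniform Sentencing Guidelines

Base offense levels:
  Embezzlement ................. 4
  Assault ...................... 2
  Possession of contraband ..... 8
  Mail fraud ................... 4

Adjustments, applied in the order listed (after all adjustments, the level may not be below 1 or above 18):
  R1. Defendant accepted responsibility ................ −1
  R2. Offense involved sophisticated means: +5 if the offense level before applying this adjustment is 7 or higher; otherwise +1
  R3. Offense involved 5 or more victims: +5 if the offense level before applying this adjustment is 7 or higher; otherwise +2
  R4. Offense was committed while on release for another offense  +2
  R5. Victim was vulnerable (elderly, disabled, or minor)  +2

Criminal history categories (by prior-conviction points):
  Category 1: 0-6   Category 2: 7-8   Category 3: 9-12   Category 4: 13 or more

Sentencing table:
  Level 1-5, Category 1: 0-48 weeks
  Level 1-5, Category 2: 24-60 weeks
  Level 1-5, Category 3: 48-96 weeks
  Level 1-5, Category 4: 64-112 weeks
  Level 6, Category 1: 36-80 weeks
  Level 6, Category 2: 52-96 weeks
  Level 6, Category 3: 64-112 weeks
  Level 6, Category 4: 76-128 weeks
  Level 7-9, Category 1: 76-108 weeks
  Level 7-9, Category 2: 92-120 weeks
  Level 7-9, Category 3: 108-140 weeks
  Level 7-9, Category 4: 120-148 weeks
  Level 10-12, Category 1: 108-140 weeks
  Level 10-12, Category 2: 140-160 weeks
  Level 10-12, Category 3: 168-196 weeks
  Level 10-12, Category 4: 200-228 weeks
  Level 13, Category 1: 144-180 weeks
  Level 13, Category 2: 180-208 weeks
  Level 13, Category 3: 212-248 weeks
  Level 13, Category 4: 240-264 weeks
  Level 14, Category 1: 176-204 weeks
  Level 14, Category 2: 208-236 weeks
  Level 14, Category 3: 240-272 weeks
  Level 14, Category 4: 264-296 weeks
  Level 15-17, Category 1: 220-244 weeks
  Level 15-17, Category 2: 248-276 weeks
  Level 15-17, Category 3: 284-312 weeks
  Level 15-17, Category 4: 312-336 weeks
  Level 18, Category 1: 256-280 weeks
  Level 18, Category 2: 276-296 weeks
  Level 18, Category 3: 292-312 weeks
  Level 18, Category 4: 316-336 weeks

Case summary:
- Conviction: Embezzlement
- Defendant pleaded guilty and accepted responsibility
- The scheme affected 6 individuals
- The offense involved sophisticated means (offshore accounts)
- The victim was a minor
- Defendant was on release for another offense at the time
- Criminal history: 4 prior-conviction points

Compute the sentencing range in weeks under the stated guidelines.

108-140 weeks

Base offense level for embezzlement: 4.
R1 applies: 4 − 1 = 3.
R2 applies (level before this adjustment is 3 < 7, so +1): 3 + 1 = 4.
R3 applies (level before this adjustment is 4 < 7, so +2): 4 + 2 = 6.
R4 applies: 6 + 2 = 8.
R5 applies: 8 + 2 = 10.
Final offense level: 10.
Criminal history: 4 prior points → Category 1 (0-6).
Level 10 falls in the 10-12 band.
Grid: Level 10-12 × Category 1 = 108-140 weeks.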